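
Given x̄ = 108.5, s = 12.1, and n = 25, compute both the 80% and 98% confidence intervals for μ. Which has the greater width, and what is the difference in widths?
98% CI is wider by 5.68

df = 24
80% CI: t* = 1.318, (105.31, 111.69), width = 2 · t* · s/√n = 6.38
98% CI: t* = 2.492, (102.47, 114.53), width = 2 · t* · s/√n = 12.06

The 98% CI is wider by 12.06 - 6.38 = 5.68.
Higher confidence requires a wider interval.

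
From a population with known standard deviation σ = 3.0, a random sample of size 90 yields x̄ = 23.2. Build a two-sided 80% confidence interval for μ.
(22.79, 23.61)

z-interval (σ known):
z* = 1.282 for 80% confidence

Margin of error = z* · σ/√n = 1.282 · 3.0/√90 = 0.41

CI: (23.2 - 0.41, 23.2 + 0.41) = (22.79, 23.61)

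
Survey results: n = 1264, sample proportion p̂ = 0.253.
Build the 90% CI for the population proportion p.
(0.233, 0.273)

Proportion CI:
SE = √(p̂(1-p̂)/n) = √(0.253 · 0.747 / 1264) = 0.01223

z* = 1.645
Margin = z* · SE = 1.645 · 0.01223 = 0.0201

CI: 0.253 ± 0.0201 = (0.233, 0.273)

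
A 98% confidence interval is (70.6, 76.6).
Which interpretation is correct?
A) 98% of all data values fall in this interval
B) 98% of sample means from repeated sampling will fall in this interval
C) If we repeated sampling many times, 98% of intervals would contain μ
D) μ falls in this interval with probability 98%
C

A) Wrong — a CI is about the parameter μ, not individual data values.
B) Wrong — coverage applies to intervals containing μ, not to future x̄ values.
C) Correct — this is the frequentist long-run coverage interpretation.
D) Wrong — μ is fixed; the randomness lives in the interval, not in μ.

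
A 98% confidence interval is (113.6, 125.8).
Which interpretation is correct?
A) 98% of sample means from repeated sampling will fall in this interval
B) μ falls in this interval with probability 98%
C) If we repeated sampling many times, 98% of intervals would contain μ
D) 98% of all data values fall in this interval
C

A) Wrong — coverage applies to intervals containing μ, not to future x̄ values.
B) Wrong — μ is fixed; the randomness lives in the interval, not in μ.
C) Correct — this is the frequentist long-run coverage interpretation.
D) Wrong — a CI is about the parameter μ, not individual data values.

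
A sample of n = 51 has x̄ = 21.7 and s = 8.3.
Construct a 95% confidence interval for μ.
(19.37, 24.03)

t-interval (σ unknown):
df = n - 1 = 50
t* = 2.009 for 95% confidence

Margin of error = t* · s/√n = 2.009 · 8.3/√51 = 2.33

CI: (19.37, 24.03)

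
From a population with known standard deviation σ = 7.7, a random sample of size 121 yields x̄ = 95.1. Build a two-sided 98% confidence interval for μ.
(93.47, 96.73)

z-interval (σ known):
z* = 2.326 for 98% confidence

Margin of error = z* · σ/√n = 2.326 · 7.7/√121 = 1.63

CI: (95.1 - 1.63, 95.1 + 1.63) = (93.47, 96.73)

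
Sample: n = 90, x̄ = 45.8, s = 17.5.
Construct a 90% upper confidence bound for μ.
μ ≤ 48.18

Upper bound (one-sided):
t* = 1.291 (one-sided for 90%)
Upper bound = x̄ + t* · s/√n = 45.8 + 1.291 · 17.5/√90 = 48.18

We are 90% confident that μ ≤ 48.18.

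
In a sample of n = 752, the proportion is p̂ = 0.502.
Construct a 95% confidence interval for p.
(0.466, 0.538)

Proportion CI:
SE = √(p̂(1-p̂)/n) = √(0.502 · 0.498 / 752) = 0.01823

z* = 1.960
Margin = z* · SE = 1.960 · 0.01823 = 0.0357

CI: 0.502 ± 0.0357 = (0.466, 0.538)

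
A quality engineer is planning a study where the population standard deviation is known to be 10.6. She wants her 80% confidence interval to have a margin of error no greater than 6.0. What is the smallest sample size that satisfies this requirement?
n ≥ 6

For margin E ≤ 6.0:
n ≥ (z* · σ / E)²
n ≥ (1.282 · 10.6 / 6.0)²
n ≥ 5.13

Minimum n = 6 (rounding up)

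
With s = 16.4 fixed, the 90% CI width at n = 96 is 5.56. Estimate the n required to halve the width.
n ≈ 384

CI width ∝ 1/√n
To reduce width by factor 2, need √n to grow by 2 → need 2² = 4 times as many samples.

Current: n = 96, width = 5.56
New: n = 384, width ≈ 2.76

Width reduced by factor of 5.56/2.76 = 2.01.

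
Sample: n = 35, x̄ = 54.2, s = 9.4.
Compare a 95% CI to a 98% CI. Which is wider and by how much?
98% CI is wider by 1.30

df = 34
95% CI: t* = 2.032, (50.97, 57.43), width = 2 · t* · s/√n = 6.46
98% CI: t* = 2.441, (50.32, 58.08), width = 2 · t* · s/√n = 7.76

The 98% CI is wider by 7.76 - 6.46 = 1.30.
Higher confidence requires a wider interval.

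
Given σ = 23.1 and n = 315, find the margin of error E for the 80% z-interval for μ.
Margin of error = 1.67

Margin of error = z* · σ/√n
= 1.282 · 23.1/√315
= 1.282 · 23.1/17.7482
= 1.67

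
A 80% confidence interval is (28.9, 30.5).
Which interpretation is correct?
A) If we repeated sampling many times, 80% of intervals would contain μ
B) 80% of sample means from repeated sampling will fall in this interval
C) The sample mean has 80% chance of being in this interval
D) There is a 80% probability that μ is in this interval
A

A) Correct — this is the frequentist long-run coverage interpretation.
B) Wrong — coverage applies to intervals containing μ, not to future x̄ values.
C) Wrong — x̄ is observed and sits in the interval by construction.
D) Wrong — μ is fixed; the randomness lives in the interval, not in μ.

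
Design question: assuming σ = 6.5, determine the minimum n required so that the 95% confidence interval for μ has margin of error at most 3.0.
n ≥ 19

For margin E ≤ 3.0:
n ≥ (z* · σ / E)²
n ≥ (1.960 · 6.5 / 3.0)²
n ≥ 18.03

Minimum n = 19 (rounding up)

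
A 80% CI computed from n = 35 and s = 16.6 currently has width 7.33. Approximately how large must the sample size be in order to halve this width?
n ≈ 140

CI width ∝ 1/√n
To reduce width by factor 2, need √n to grow by 2 → need 2² = 4 times as many samples.

Current: n = 35, width = 7.33
New: n = 140, width ≈ 3.61

Width reduced by factor of 7.33/3.61 = 2.03.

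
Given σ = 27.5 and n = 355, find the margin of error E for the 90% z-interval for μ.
Margin of error = 2.40

Margin of error = z* · σ/√n
= 1.645 · 27.5/√355
= 1.645 · 27.5/18.8414
= 2.40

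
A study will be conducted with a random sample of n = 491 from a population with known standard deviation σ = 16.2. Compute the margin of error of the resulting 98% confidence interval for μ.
Margin of error = 1.70

Margin of error = z* · σ/√n
= 2.326 · 16.2/√491
= 2.326 · 16.2/22.1585
= 1.70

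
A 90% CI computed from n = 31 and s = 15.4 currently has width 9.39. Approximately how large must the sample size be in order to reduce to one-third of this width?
n ≈ 279

CI width ∝ 1/√n
To reduce width by factor 3, need √n to grow by 3 → need 3² = 9 times as many samples.

Current: n = 31, width = 9.39
New: n = 279, width ≈ 3.04

Width reduced by factor of 9.39/3.04 = 3.09.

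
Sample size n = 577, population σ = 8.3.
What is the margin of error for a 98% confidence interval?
Margin of error = 0.80

Margin of error = z* · σ/√n
= 2.326 · 8.3/√577
= 2.326 · 8.3/24.0208
= 0.80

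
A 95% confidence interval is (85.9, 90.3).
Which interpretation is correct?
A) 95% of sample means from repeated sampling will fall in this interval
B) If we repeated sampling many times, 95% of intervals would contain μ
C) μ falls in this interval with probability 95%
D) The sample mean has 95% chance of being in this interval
B

A) Wrong — coverage applies to intervals containing μ, not to future x̄ values.
B) Correct — this is the frequentist long-run coverage interpretation.
C) Wrong — μ is fixed; the randomness lives in the interval, not in μ.
D) Wrong — x̄ is observed and sits in the interval by construction.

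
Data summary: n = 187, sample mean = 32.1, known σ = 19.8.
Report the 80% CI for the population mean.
(30.24, 33.96)

z-interval (σ known):
z* = 1.282 for 80% confidence

Margin of error = z* · σ/√n = 1.282 · 19.8/√187 = 1.86

CI: (32.1 - 1.86, 32.1 + 1.86) = (30.24, 33.96)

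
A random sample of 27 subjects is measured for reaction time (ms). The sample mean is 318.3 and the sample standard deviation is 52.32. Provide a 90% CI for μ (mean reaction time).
(301.12, 335.48)

t-interval (σ unknown):
df = n - 1 = 26
t* = 1.706 for 90% confidence

Margin of error = t* · s/√n = 1.706 · 52.32/√27 = 17.18

CI: (301.12, 335.48)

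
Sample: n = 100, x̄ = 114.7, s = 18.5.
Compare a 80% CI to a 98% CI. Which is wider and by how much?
98% CI is wider by 3.98

df = 99
80% CI: t* = 1.290, (112.31, 117.09), width = 2 · t* · s/√n = 4.77
98% CI: t* = 2.365, (110.32, 119.08), width = 2 · t* · s/√n = 8.75

The 98% CI is wider by 8.75 - 4.77 = 3.98.
Higher confidence requires a wider interval.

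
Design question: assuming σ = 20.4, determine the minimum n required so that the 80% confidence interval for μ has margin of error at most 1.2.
n ≥ 475

For margin E ≤ 1.2:
n ≥ (z* · σ / E)²
n ≥ (1.282 · 20.4 / 1.2)²
n ≥ 474.98

Minimum n = 475 (rounding up)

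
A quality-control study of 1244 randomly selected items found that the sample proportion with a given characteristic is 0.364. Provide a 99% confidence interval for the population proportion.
(0.329, 0.399)

Proportion CI:
SE = √(p̂(1-p̂)/n) = √(0.364 · 0.636 / 1244) = 0.01364

z* = 2.576
Margin = z* · SE = 2.576 · 0.01364 = 0.0351

CI: 0.364 ± 0.0351 = (0.329, 0.399)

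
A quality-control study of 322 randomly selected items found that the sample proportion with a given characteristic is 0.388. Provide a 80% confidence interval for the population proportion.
(0.353, 0.423)

Proportion CI:
SE = √(p̂(1-p̂)/n) = √(0.388 · 0.612 / 322) = 0.02716

z* = 1.282
Margin = z* · SE = 1.282 · 0.02716 = 0.0348

CI: 0.388 ± 0.0348 = (0.353, 0.423)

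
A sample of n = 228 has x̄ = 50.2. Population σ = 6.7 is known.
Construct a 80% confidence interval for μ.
(49.63, 50.77)

z-interval (σ known):
z* = 1.282 for 80% confidence

Margin of error = z* · σ/√n = 1.282 · 6.7/√228 = 0.57

CI: (50.2 - 0.57, 50.2 + 0.57) = (49.63, 50.77)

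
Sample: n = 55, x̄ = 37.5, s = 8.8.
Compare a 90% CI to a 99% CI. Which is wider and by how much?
99% CI is wider by 2.37

df = 54
90% CI: t* = 1.674, (35.51, 39.49), width = 2 · t* · s/√n = 3.97
99% CI: t* = 2.670, (34.33, 40.67), width = 2 · t* · s/√n = 6.34

The 99% CI is wider by 6.34 - 3.97 = 2.37.
Higher confidence requires a wider interval.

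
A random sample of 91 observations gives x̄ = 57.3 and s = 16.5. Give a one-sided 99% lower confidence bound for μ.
μ ≥ 53.20

Lower bound (one-sided):
t* = 2.368 (one-sided for 99%)
Lower bound = x̄ - t* · s/√n = 57.3 - 2.368 · 16.5/√91 = 53.20

We are 99% confident that μ ≥ 53.20.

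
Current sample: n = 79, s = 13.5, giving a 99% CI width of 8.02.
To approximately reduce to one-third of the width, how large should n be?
n ≈ 711

CI width ∝ 1/√n
To reduce width by factor 3, need √n to grow by 3 → need 3² = 9 times as many samples.

Current: n = 79, width = 8.02
New: n = 711, width ≈ 2.62

Width reduced by factor of 8.02/2.62 = 3.06.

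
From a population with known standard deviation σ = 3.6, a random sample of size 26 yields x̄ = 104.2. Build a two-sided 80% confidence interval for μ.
(103.29, 105.11)

z-interval (σ known):
z* = 1.282 for 80% confidence

Margin of error = z* · σ/√n = 1.282 · 3.6/√26 = 0.91

CI: (104.2 - 0.91, 104.2 + 0.91) = (103.29, 105.11)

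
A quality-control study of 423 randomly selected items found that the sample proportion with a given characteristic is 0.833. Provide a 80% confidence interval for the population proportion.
(0.810, 0.856)

Proportion CI:
SE = √(p̂(1-p̂)/n) = √(0.833 · 0.167 / 423) = 0.01813

z* = 1.282
Margin = z* · SE = 1.282 · 0.01813 = 0.0232

CI: 0.833 ± 0.0232 = (0.810, 0.856)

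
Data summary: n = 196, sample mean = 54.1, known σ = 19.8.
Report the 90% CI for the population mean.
(51.77, 56.43)

z-interval (σ known):
z* = 1.645 for 90% confidence

Margin of error = z* · σ/√n = 1.645 · 19.8/√196 = 2.33

CI: (54.1 - 2.33, 54.1 + 2.33) = (51.77, 56.43)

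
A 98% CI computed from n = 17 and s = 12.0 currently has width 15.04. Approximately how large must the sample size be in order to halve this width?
n ≈ 68

CI width ∝ 1/√n
To reduce width by factor 2, need √n to grow by 2 → need 2² = 4 times as many samples.

Current: n = 17, width = 15.04
New: n = 68, width ≈ 6.94

Width reduced by factor of 15.04/6.94 = 2.17.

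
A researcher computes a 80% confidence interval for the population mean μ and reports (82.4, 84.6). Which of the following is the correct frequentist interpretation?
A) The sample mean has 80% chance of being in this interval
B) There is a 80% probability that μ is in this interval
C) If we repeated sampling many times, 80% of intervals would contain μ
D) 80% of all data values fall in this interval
C

A) Wrong — x̄ is observed and sits in the interval by construction.
B) Wrong — μ is fixed; the randomness lives in the interval, not in μ.
C) Correct — this is the frequentist long-run coverage interpretation.
D) Wrong — a CI is about the parameter μ, not individual data values.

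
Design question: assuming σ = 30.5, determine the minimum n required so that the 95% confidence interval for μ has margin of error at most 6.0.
n ≥ 100

For margin E ≤ 6.0:
n ≥ (z* · σ / E)²
n ≥ (1.960 · 30.5 / 6.0)²
n ≥ 99.27

Minimum n = 100 (rounding up)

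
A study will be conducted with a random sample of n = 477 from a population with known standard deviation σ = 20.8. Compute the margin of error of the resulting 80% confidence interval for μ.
Margin of error = 1.22

Margin of error = z* · σ/√n
= 1.282 · 20.8/√477
= 1.282 · 20.8/21.8403
= 1.22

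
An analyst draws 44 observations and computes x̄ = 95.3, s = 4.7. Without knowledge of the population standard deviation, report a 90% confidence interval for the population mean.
(94.11, 96.49)

t-interval (σ unknown):
df = n - 1 = 43
t* = 1.681 for 90% confidence

Margin of error = t* · s/√n = 1.681 · 4.7/√44 = 1.19

CI: (94.11, 96.49)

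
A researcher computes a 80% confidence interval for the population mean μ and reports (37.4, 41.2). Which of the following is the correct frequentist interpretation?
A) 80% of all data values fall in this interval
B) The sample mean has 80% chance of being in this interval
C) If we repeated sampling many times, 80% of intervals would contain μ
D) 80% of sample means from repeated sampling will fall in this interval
C

A) Wrong — a CI is about the parameter μ, not individual data values.
B) Wrong — x̄ is observed and sits in the interval by construction.
C) Correct — this is the frequentist long-run coverage interpretation.
D) Wrong — coverage applies to intervals containing μ, not to future x̄ values.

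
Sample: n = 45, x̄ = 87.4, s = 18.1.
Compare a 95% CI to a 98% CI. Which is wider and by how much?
98% CI is wider by 2.16

df = 44
95% CI: t* = 2.015, (81.96, 92.84), width = 2 · t* · s/√n = 10.87
98% CI: t* = 2.414, (80.89, 93.91), width = 2 · t* · s/√n = 13.03

The 98% CI is wider by 13.03 - 10.87 = 2.16.
Higher confidence requires a wider interval.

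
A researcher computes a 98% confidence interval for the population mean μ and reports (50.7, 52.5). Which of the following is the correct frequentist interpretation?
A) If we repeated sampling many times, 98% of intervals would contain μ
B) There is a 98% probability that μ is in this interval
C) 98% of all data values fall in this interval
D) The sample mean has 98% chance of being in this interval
A

A) Correct — this is the frequentist long-run coverage interpretation.
B) Wrong — μ is fixed; the randomness lives in the interval, not in μ.
C) Wrong — a CI is about the parameter μ, not individual data values.
D) Wrong — x̄ is observed and sits in the interval by construction.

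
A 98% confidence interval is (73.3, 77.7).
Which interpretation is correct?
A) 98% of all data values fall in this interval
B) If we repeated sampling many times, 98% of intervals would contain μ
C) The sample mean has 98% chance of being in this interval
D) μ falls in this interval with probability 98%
B

A) Wrong — a CI is about the parameter μ, not individual data values.
B) Correct — this is the frequentist long-run coverage interpretation.
C) Wrong — x̄ is observed and sits in the interval by construction.
D) Wrong — μ is fixed; the randomness lives in the interval, not in μ.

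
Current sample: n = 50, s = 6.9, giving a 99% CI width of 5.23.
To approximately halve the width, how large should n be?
n ≈ 200

CI width ∝ 1/√n
To reduce width by factor 2, need √n to grow by 2 → need 2² = 4 times as many samples.

Current: n = 50, width = 5.23
New: n = 200, width ≈ 2.54

Width reduced by factor of 5.23/2.54 = 2.06.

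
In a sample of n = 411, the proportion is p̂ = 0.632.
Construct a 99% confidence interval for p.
(0.571, 0.693)

Proportion CI:
SE = √(p̂(1-p̂)/n) = √(0.632 · 0.368 / 411) = 0.02379

z* = 2.576
Margin = z* · SE = 2.576 · 0.02379 = 0.0613

CI: 0.632 ± 0.0613 = (0.571, 0.693)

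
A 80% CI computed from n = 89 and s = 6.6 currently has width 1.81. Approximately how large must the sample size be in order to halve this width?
n ≈ 356

CI width ∝ 1/√n
To reduce width by factor 2, need √n to grow by 2 → need 2² = 4 times as many samples.

Current: n = 89, width = 1.81
New: n = 356, width ≈ 0.90

Width reduced by factor of 1.81/0.90 = 2.01.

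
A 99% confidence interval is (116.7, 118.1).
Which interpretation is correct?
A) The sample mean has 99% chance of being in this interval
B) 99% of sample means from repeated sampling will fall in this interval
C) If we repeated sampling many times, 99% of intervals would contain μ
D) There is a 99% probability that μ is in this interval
C

A) Wrong — x̄ is observed and sits in the interval by construction.
B) Wrong — coverage applies to intervals containing μ, not to future x̄ values.
C) Correct — this is the frequentist long-run coverage interpretation.
D) Wrong — μ is fixed; the randomness lives in the interval, not in μ.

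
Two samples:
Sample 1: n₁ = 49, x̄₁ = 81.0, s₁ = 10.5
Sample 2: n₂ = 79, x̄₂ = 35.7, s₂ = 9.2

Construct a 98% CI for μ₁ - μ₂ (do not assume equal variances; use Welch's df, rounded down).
(40.98, 49.62)

Difference: x̄₁ - x̄₂ = 45.30
SE = √(s₁²/n₁ + s₂²/n₂) = √(10.5²/49 + 9.2²/79) = 1.8225
df = 91.79 → 91 (Welch–Satterthwaite, rounded down)
t* = 2.368

CI: 45.30 ± 2.368 · 1.8225 = 45.30 ± 4.32 = (40.98, 49.62)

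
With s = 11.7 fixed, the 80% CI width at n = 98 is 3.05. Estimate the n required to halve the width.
n ≈ 392

CI width ∝ 1/√n
To reduce width by factor 2, need √n to grow by 2 → need 2² = 4 times as many samples.

Current: n = 98, width = 3.05
New: n = 392, width ≈ 1.52

Width reduced by factor of 3.05/1.52 = 2.01.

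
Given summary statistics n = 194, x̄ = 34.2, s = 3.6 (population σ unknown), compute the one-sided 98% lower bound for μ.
μ ≥ 33.67

Lower bound (one-sided):
t* = 2.068 (one-sided for 98%)
Lower bound = x̄ - t* · s/√n = 34.2 - 2.068 · 3.6/√194 = 33.67

We are 98% confident that μ ≥ 33.67.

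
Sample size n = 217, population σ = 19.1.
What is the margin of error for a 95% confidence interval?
Margin of error = 2.54

Margin of error = z* · σ/√n
= 1.960 · 19.1/√217
= 1.960 · 19.1/14.7309
= 2.54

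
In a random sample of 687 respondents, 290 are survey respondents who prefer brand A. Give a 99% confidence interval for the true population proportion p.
(0.374, 0.471)

Proportion CI:
p̂ = 290/687 = 0.42213
SE = √(p̂(1-p̂)/n) = √(0.42213 · 0.57787 / 687) = 0.01884

z* = 2.576
Margin = z* · SE = 2.576 · 0.01884 = 0.0485

CI: 0.42213 ± 0.0485 = (0.374, 0.471)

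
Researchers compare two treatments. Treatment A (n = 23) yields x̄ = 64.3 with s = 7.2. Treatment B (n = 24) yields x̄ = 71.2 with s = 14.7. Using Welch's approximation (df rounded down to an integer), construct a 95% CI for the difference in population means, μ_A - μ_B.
(-13.73, -0.07)

Difference: x̄₁ - x̄₂ = -6.90
SE = √(s₁²/n₁ + s₂²/n₂) = √(7.2²/23 + 14.7²/24) = 3.3552
df = 33.75 → 33 (Welch–Satterthwaite, rounded down)
t* = 2.035

CI: -6.90 ± 2.035 · 3.3552 = -6.90 ± 6.83 = (-13.73, -0.07)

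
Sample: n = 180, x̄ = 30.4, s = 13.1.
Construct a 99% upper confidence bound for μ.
μ ≤ 32.69

Upper bound (one-sided):
t* = 2.347 (one-sided for 99%)
Upper bound = x̄ + t* · s/√n = 30.4 + 2.347 · 13.1/√180 = 32.69

We are 99% confident that μ ≤ 32.69.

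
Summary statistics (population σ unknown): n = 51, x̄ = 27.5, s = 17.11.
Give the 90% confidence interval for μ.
(23.48, 31.52)

t-interval (σ unknown):
df = n - 1 = 50
t* = 1.676 for 90% confidence

Margin of error = t* · s/√n = 1.676 · 17.11/√51 = 4.02

CI: (23.48, 31.52)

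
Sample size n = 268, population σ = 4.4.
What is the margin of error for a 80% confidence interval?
Margin of error = 0.34

Margin of error = z* · σ/√n
= 1.282 · 4.4/√268
= 1.282 · 4.4/16.3707
= 0.34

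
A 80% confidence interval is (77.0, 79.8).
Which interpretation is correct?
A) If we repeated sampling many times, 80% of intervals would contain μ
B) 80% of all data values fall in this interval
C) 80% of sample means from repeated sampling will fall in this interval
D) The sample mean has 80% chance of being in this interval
A

A) Correct — this is the frequentist long-run coverage interpretation.
B) Wrong — a CI is about the parameter μ, not individual data values.
C) Wrong — coverage applies to intervals containing μ, not to future x̄ values.
D) Wrong — x̄ is observed and sits in the interval by construction.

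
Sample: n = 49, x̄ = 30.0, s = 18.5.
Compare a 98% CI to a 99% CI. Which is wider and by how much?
99% CI is wider by 1.46

df = 48
98% CI: t* = 2.407, (23.64, 36.36), width = 2 · t* · s/√n = 12.72
99% CI: t* = 2.682, (22.91, 37.09), width = 2 · t* · s/√n = 14.18

The 99% CI is wider by 14.18 - 12.72 = 1.46.
Higher confidence requires a wider interval.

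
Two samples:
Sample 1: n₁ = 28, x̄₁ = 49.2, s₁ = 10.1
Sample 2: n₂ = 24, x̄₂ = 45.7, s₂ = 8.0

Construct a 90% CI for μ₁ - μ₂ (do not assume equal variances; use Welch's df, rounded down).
(-0.71, 7.71)

Difference: x̄₁ - x̄₂ = 3.50
SE = √(s₁²/n₁ + s₂²/n₂) = √(10.1²/28 + 8.0²/24) = 2.5119
df = 49.72 → 49 (Welch–Satterthwaite, rounded down)
t* = 1.677

CI: 3.50 ± 1.677 · 2.5119 = 3.50 ± 4.21 = (-0.71, 7.71)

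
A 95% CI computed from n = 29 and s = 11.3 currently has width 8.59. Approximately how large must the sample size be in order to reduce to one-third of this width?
n ≈ 261

CI width ∝ 1/√n
To reduce width by factor 3, need √n to grow by 3 → need 3² = 9 times as many samples.

Current: n = 29, width = 8.59
New: n = 261, width ≈ 2.75

Width reduced by factor of 8.59/2.75 = 3.12.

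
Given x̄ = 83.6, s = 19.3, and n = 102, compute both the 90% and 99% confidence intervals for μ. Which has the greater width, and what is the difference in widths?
99% CI is wider by 3.69

df = 101
90% CI: t* = 1.660, (80.43, 86.77), width = 2 · t* · s/√n = 6.34
99% CI: t* = 2.625, (78.58, 88.62), width = 2 · t* · s/√n = 10.03

The 99% CI is wider by 10.03 - 6.34 = 3.69.
Higher confidence requires a wider interval.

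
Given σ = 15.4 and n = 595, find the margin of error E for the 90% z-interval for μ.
Margin of error = 1.04

Margin of error = z* · σ/√n
= 1.645 · 15.4/√595
= 1.645 · 15.4/24.3926
= 1.04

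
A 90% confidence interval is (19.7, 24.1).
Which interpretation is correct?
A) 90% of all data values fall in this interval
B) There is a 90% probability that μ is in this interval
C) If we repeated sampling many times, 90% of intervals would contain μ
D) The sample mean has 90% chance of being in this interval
C

A) Wrong — a CI is about the parameter μ, not individual data values.
B) Wrong — μ is fixed; the randomness lives in the interval, not in μ.
C) Correct — this is the frequentist long-run coverage interpretation.
D) Wrong — x̄ is observed and sits in the interval by construction.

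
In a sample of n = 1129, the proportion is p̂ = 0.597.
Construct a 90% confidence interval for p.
(0.573, 0.621)

Proportion CI:
SE = √(p̂(1-p̂)/n) = √(0.597 · 0.403 / 1129) = 0.01460

z* = 1.645
Margin = z* · SE = 1.645 · 0.01460 = 0.0240

CI: 0.597 ± 0.0240 = (0.573, 0.621)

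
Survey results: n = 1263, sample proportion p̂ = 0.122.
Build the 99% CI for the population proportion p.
(0.098, 0.146)

Proportion CI:
SE = √(p̂(1-p̂)/n) = √(0.122 · 0.878 / 1263) = 0.00921

z* = 2.576
Margin = z* · SE = 2.576 · 0.00921 = 0.0237

CI: 0.122 ± 0.0237 = (0.098, 0.146)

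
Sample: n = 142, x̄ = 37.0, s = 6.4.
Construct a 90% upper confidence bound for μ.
μ ≤ 37.69

Upper bound (one-sided):
t* = 1.288 (one-sided for 90%)
Upper bound = x̄ + t* · s/√n = 37.0 + 1.288 · 6.4/√142 = 37.69

We are 90% confident that μ ≤ 37.69.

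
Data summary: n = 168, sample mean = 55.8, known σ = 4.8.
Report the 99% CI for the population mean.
(54.85, 56.75)

z-interval (σ known):
z* = 2.576 for 99% confidence

Margin of error = z* · σ/√n = 2.576 · 4.8/√168 = 0.95

CI: (55.8 - 0.95, 55.8 + 0.95) = (54.85, 56.75)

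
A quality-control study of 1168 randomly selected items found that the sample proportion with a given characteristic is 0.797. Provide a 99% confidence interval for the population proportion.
(0.767, 0.827)

Proportion CI:
SE = √(p̂(1-p̂)/n) = √(0.797 · 0.203 / 1168) = 0.01177

z* = 2.576
Margin = z* · SE = 2.576 · 0.01177 = 0.0303

CI: 0.797 ± 0.0303 = (0.767, 0.827)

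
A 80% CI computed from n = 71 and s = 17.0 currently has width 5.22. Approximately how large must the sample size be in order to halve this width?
n ≈ 284

CI width ∝ 1/√n
To reduce width by factor 2, need √n to grow by 2 → need 2² = 4 times as many samples.

Current: n = 71, width = 5.22
New: n = 284, width ≈ 2.59

Width reduced by factor of 5.22/2.59 = 2.02.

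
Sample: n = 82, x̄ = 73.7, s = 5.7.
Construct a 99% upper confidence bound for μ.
μ ≤ 75.19

Upper bound (one-sided):
t* = 2.373 (one-sided for 99%)
Upper bound = x̄ + t* · s/√n = 73.7 + 2.373 · 5.7/√82 = 75.19

We are 99% confident that μ ≤ 75.19.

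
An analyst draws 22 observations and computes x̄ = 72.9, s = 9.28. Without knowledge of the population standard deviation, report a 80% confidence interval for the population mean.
(70.28, 75.52)

t-interval (σ unknown):
df = n - 1 = 21
t* = 1.323 for 80% confidence

Margin of error = t* · s/√n = 1.323 · 9.28/√22 = 2.62

CI: (70.28, 75.52)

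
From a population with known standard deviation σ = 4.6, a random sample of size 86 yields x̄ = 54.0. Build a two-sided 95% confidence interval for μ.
(53.03, 54.97)

z-interval (σ known):
z* = 1.960 for 95% confidence

Margin of error = z* · σ/√n = 1.960 · 4.6/√86 = 0.97

CI: (54.0 - 0.97, 54.0 + 0.97) = (53.03, 54.97)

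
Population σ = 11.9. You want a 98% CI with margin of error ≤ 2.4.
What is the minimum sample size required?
n ≥ 134

For margin E ≤ 2.4:
n ≥ (z* · σ / E)²
n ≥ (2.326 · 11.9 / 2.4)²
n ≥ 133.01

Minimum n = 134 (rounding up)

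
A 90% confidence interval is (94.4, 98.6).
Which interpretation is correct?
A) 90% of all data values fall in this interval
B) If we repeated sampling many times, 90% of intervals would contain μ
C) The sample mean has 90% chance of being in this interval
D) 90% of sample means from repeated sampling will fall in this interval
B

A) Wrong — a CI is about the parameter μ, not individual data values.
B) Correct — this is the frequentist long-run coverage interpretation.
C) Wrong — x̄ is observed and sits in the interval by construction.
D) Wrong — coverage applies to intervals containing μ, not to future x̄ values.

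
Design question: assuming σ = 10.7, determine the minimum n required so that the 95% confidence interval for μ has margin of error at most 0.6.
n ≥ 1222

For margin E ≤ 0.6:
n ≥ (z* · σ / E)²
n ≥ (1.960 · 10.7 / 0.6)²
n ≥ 1221.74

Minimum n = 1222 (rounding up)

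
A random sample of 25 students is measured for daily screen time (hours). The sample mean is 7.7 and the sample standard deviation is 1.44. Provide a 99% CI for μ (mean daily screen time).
(6.89, 8.51)

t-interval (σ unknown):
df = n - 1 = 24
t* = 2.797 for 99% confidence

Margin of error = t* · s/√n = 2.797 · 1.44/√25 = 0.81

CI: (6.89, 8.51)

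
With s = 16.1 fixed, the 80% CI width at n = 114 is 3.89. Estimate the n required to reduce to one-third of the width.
n ≈ 1026

CI width ∝ 1/√n
To reduce width by factor 3, need √n to grow by 3 → need 3² = 9 times as many samples.

Current: n = 114, width = 3.89
New: n = 1026, width ≈ 1.29

Width reduced by factor of 3.89/1.29 = 3.02.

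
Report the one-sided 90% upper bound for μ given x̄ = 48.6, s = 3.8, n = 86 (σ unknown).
μ ≤ 49.13

Upper bound (one-sided):
t* = 1.292 (one-sided for 90%)
Upper bound = x̄ + t* · s/√n = 48.6 + 1.292 · 3.8/√86 = 49.13

We are 90% confident that μ ≤ 49.13.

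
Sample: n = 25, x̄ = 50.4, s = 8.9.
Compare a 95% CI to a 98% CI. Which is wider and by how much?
98% CI is wider by 1.52

df = 24
95% CI: t* = 2.064, (46.73, 54.07), width = 2 · t* · s/√n = 7.35
98% CI: t* = 2.492, (45.96, 54.84), width = 2 · t* · s/√n = 8.87

The 98% CI is wider by 8.87 - 7.35 = 1.52.
Higher confidence requires a wider interval.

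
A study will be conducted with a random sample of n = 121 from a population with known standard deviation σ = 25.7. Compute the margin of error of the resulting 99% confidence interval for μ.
Margin of error = 6.02

Margin of error = z* · σ/√n
= 2.576 · 25.7/√121
= 2.576 · 25.7/11.0000
= 6.02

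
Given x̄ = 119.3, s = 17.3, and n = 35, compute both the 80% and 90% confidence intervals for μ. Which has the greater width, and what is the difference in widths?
90% CI is wider by 2.25

df = 34
80% CI: t* = 1.307, (115.48, 123.12), width = 2 · t* · s/√n = 7.64
90% CI: t* = 1.691, (114.36, 124.24), width = 2 · t* · s/√n = 9.89

The 90% CI is wider by 9.89 - 7.64 = 2.25.
Higher confidence requires a wider interval.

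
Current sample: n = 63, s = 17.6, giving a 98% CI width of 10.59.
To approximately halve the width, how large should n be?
n ≈ 252

CI width ∝ 1/√n
To reduce width by factor 2, need √n to grow by 2 → need 2² = 4 times as many samples.

Current: n = 63, width = 10.59
New: n = 252, width ≈ 5.19

Width reduced by factor of 10.59/5.19 = 2.04.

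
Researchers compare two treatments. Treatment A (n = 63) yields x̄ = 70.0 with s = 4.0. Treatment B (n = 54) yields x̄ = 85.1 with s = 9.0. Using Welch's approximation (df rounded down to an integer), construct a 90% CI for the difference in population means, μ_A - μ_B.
(-17.31, -12.89)

Difference: x̄₁ - x̄₂ = -15.10
SE = √(s₁²/n₁ + s₂²/n₂) = √(4.0²/63 + 9.0²/54) = 1.3244
df = 70.73 → 70 (Welch–Satterthwaite, rounded down)
t* = 1.667

CI: -15.10 ± 1.667 · 1.3244 = -15.10 ± 2.21 = (-17.31, -12.89)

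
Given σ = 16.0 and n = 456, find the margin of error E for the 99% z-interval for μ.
Margin of error = 1.93

Margin of error = z* · σ/√n
= 2.576 · 16.0/√456
= 2.576 · 16.0/21.3542
= 1.93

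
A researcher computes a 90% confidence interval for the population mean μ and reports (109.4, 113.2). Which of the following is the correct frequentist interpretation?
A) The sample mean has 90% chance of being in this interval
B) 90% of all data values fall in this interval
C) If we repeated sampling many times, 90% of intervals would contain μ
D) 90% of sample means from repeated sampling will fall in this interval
C

A) Wrong — x̄ is observed and sits in the interval by construction.
B) Wrong — a CI is about the parameter μ, not individual data values.
C) Correct — this is the frequentist long-run coverage interpretation.
D) Wrong — coverage applies to intervals containing μ, not to future x̄ values.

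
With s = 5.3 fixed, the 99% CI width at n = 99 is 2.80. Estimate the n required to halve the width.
n ≈ 396

CI width ∝ 1/√n
To reduce width by factor 2, need √n to grow by 2 → need 2² = 4 times as many samples.

Current: n = 99, width = 2.80
New: n = 396, width ≈ 1.38

Width reduced by factor of 2.80/1.38 = 2.03.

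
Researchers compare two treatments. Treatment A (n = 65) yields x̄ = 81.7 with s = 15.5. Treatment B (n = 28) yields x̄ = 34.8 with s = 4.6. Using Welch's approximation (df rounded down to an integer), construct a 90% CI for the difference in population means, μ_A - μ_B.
(43.39, 50.41)

Difference: x̄₁ - x̄₂ = 46.90
SE = √(s₁²/n₁ + s₂²/n₂) = √(15.5²/65 + 4.6²/28) = 2.1099
df = 84.48 → 84 (Welch–Satterthwaite, rounded down)
t* = 1.663

CI: 46.90 ± 1.663 · 2.1099 = 46.90 ± 3.51 = (43.39, 50.41)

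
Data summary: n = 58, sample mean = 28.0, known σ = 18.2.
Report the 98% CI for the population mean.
(22.44, 33.56)

z-interval (σ known):
z* = 2.326 for 98% confidence

Margin of error = z* · σ/√n = 2.326 · 18.2/√58 = 5.56

CI: (28.0 - 5.56, 28.0 + 5.56) = (22.44, 33.56)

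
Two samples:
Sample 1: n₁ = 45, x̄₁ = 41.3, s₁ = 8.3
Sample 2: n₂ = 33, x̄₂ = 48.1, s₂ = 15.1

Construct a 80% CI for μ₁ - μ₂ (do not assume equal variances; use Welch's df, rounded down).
(-10.58, -3.02)

Difference: x̄₁ - x̄₂ = -6.80
SE = √(s₁²/n₁ + s₂²/n₂) = √(8.3²/45 + 15.1²/33) = 2.9052
df = 46.11 → 46 (Welch–Satterthwaite, rounded down)
t* = 1.300

CI: -6.80 ± 1.300 · 2.9052 = -6.80 ± 3.78 = (-10.58, -3.02)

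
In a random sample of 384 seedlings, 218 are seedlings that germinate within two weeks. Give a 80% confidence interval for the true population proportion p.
(0.535, 0.600)

Proportion CI:
p̂ = 218/384 = 0.56771
SE = √(p̂(1-p̂)/n) = √(0.56771 · 0.43229 / 384) = 0.02528

z* = 1.282
Margin = z* · SE = 1.282 · 0.02528 = 0.0324

CI: 0.56771 ± 0.0324 = (0.535, 0.600)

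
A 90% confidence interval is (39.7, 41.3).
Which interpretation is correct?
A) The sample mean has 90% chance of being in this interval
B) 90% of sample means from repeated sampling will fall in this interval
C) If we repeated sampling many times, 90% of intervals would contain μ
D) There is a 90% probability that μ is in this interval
C

A) Wrong — x̄ is observed and sits in the interval by construction.
B) Wrong — coverage applies to intervals containing μ, not to future x̄ values.
C) Correct — this is the frequentist long-run coverage interpretation.
D) Wrong — μ is fixed; the randomness lives in the interval, not in μ.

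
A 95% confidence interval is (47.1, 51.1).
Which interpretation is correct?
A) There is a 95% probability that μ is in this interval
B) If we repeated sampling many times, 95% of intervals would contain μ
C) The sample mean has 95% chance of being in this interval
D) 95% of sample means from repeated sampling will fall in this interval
B

A) Wrong — μ is fixed; the randomness lives in the interval, not in μ.
B) Correct — this is the frequentist long-run coverage interpretation.
C) Wrong — x̄ is observed and sits in the interval by construction.
D) Wrong — coverage applies to intervals containing μ, not to future x̄ values.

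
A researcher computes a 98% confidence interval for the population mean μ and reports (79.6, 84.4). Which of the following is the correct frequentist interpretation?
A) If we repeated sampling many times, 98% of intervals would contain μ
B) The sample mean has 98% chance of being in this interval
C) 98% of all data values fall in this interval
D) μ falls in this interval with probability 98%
A

A) Correct — this is the frequentist long-run coverage interpretation.
B) Wrong — x̄ is observed and sits in the interval by construction.
C) Wrong — a CI is about the parameter μ, not individual data values.
D) Wrong — μ is fixed; the randomness lives in the interval, not in μ.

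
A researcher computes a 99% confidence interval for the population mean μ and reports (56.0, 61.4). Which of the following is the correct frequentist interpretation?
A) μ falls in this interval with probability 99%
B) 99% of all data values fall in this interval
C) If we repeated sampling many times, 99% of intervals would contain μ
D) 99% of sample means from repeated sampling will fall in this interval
C

A) Wrong — μ is fixed; the randomness lives in the interval, not in μ.
B) Wrong — a CI is about the parameter μ, not individual data values.
C) Correct — this is the frequentist long-run coverage interpretation.
D) Wrong — coverage applies to intervals containing μ, not to future x̄ values.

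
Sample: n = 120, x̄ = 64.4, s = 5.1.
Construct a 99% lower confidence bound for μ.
μ ≥ 63.30

Lower bound (one-sided):
t* = 2.358 (one-sided for 99%)
Lower bound = x̄ - t* · s/√n = 64.4 - 2.358 · 5.1/√120 = 63.30

We are 99% confident that μ ≥ 63.30.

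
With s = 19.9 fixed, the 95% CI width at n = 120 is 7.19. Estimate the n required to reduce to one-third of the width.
n ≈ 1080

CI width ∝ 1/√n
To reduce width by factor 3, need √n to grow by 3 → need 3² = 9 times as many samples.

Current: n = 120, width = 7.19
New: n = 1080, width ≈ 2.38

Width reduced by factor of 7.19/2.38 = 3.02.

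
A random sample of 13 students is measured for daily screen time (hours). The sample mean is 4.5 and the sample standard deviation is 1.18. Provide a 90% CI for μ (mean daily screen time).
(3.92, 5.08)

t-interval (σ unknown):
df = n - 1 = 12
t* = 1.782 for 90% confidence

Margin of error = t* · s/√n = 1.782 · 1.18/√13 = 0.58

CI: (3.92, 5.08)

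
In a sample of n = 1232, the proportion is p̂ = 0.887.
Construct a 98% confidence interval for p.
(0.866, 0.908)

Proportion CI:
SE = √(p̂(1-p̂)/n) = √(0.887 · 0.113 / 1232) = 0.00902

z* = 2.326
Margin = z* · SE = 2.326 · 0.00902 = 0.0210

CI: 0.887 ± 0.0210 = (0.866, 0.908)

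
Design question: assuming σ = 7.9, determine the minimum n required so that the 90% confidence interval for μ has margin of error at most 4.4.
n ≥ 9

For margin E ≤ 4.4:
n ≥ (z* · σ / E)²
n ≥ (1.645 · 7.9 / 4.4)²
n ≥ 8.72

Minimum n = 9 (rounding up)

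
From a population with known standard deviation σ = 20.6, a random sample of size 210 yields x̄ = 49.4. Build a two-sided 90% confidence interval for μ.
(47.06, 51.74)

z-interval (σ known):
z* = 1.645 for 90% confidence

Margin of error = z* · σ/√n = 1.645 · 20.6/√210 = 2.34

CI: (49.4 - 2.34, 49.4 + 2.34) = (47.06, 51.74)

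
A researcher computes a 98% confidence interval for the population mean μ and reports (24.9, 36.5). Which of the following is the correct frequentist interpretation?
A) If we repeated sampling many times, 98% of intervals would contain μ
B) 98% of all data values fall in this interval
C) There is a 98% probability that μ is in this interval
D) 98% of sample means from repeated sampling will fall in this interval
A

A) Correct — this is the frequentist long-run coverage interpretation.
B) Wrong — a CI is about the parameter μ, not individual data values.
C) Wrong — μ is fixed; the randomness lives in the interval, not in μ.
D) Wrong — coverage applies to intervals containing μ, not to future x̄ values.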